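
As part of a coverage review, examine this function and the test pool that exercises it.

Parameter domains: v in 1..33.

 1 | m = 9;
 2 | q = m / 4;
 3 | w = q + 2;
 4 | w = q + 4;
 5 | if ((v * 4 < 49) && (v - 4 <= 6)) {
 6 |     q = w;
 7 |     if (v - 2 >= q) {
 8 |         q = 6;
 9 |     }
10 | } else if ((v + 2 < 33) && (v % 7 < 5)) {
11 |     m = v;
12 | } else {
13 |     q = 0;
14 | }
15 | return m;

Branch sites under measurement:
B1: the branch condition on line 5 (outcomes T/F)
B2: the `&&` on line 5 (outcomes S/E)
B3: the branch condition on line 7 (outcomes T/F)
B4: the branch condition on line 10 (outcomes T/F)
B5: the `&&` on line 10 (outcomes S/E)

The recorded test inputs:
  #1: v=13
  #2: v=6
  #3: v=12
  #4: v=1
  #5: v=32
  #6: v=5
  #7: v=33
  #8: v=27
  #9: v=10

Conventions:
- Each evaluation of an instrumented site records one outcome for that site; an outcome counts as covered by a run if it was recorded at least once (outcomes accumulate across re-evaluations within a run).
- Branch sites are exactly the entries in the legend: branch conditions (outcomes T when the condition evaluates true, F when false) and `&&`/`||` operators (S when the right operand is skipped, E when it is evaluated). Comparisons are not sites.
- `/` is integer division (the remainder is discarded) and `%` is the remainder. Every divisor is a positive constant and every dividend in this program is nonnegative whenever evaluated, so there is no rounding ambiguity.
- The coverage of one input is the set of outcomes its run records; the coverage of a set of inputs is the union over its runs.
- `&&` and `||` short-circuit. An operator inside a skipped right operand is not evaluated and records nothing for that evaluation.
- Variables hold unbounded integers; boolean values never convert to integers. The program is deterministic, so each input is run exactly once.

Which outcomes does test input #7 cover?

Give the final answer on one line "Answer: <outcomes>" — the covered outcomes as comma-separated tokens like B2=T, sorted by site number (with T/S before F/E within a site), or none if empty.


Tracing the run of input #7 (v=33):
  B2->S, B1->F, B5->S, B4->F
distinct outcomes covered: B1=F, B2=S, B4=F, B5=S
Answer: B1=F, B2=S, B4=F, B5=S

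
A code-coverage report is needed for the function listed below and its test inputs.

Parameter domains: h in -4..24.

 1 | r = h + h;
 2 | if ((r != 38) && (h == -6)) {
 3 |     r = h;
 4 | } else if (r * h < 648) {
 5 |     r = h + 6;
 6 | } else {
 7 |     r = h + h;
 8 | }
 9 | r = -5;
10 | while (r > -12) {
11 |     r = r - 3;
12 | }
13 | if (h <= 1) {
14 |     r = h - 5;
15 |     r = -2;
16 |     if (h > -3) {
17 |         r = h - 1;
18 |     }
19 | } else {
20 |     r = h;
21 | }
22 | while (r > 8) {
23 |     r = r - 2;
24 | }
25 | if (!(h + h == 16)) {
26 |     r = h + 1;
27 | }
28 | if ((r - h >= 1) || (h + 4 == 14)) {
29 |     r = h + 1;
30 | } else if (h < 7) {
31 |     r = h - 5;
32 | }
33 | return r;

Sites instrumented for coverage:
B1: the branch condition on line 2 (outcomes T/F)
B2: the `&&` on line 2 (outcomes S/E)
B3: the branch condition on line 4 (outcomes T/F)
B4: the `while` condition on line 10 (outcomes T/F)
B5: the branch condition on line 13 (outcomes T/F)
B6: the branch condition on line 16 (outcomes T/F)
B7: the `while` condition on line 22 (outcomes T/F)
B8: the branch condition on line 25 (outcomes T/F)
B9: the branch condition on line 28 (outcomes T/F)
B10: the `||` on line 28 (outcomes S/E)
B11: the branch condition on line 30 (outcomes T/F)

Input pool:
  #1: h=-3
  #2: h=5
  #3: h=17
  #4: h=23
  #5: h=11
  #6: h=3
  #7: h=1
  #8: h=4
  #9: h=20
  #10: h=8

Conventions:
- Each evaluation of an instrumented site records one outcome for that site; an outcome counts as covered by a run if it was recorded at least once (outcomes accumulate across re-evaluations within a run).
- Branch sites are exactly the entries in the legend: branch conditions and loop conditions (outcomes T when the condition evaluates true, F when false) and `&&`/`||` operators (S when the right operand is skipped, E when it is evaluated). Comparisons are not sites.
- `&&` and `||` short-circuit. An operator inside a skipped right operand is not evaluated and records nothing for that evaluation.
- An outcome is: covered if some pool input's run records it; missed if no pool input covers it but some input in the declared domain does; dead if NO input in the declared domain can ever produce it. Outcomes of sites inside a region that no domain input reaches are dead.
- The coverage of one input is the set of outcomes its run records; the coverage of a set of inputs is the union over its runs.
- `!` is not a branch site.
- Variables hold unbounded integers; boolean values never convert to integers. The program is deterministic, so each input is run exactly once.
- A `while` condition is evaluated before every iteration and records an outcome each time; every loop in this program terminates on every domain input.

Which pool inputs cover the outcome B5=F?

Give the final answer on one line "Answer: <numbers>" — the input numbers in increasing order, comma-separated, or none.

input #1 (h=-3): does not produce B5=F
input #2 (h=5): produces B5=F
input #3 (h=17): produces B5=F
input #4 (h=23): produces B5=F
input #5 (h=11): produces B5=F
input #6 (h=3): produces B5=F
input #7 (h=1): does not produce B5=F
input #8 (h=4): produces B5=F
input #9 (h=20): produces B5=F
input #10 (h=8): produces B5=F

Answer: 2, 3, 4, 5, 6, 8, 9, 10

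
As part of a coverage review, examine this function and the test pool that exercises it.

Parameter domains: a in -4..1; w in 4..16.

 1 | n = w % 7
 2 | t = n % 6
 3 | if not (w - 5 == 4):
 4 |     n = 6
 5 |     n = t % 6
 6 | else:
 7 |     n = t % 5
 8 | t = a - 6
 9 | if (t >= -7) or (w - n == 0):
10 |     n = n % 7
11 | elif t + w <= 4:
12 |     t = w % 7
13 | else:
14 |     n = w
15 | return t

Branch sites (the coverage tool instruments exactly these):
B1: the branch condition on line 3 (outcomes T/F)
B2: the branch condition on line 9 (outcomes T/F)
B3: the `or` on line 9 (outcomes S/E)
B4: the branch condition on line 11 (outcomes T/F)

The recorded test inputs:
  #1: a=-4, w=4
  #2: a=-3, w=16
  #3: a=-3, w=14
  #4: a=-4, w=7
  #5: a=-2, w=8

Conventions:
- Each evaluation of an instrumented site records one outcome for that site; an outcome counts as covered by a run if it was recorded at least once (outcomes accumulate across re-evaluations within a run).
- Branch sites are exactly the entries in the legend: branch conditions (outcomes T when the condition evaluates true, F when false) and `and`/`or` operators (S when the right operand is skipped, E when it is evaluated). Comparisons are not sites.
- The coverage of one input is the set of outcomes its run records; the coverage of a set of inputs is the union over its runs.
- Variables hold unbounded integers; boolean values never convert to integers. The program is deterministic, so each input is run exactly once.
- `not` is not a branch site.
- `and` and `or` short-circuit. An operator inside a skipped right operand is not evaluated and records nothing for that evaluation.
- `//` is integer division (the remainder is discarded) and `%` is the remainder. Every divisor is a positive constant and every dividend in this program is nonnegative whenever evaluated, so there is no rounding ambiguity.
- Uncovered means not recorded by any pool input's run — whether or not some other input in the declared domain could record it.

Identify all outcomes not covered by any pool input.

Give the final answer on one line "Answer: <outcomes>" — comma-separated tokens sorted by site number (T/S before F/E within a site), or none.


input #1 (a=-4, w=4): events B1->T, B3->E, B2->T; covers B1=T, B2=T, B3=E
input #2 (a=-3, w=16): events B1->T, B3->E, B2->F, B4->F; covers B1=T, B2=F, B3=E, B4=F
input #3 (a=-3, w=14): events B1->T, B3->E, B2->F, B4->F; covers B1=T, B2=F, B3=E, B4=F
input #4 (a=-4, w=7): events B1->T, B3->E, B2->F, B4->T; covers B1=T, B2=F, B3=E, B4=T
input #5 (a=-2, w=8): events B1->T, B3->E, B2->F, B4->T; covers B1=T, B2=F, B3=E, B4=T
union over the pool: B1=T, B2=T, B2=F, B3=E, B4=T, B4=F
uncovered (2 of 8): B1=F, B3=S
Answer: B1=F, B3=S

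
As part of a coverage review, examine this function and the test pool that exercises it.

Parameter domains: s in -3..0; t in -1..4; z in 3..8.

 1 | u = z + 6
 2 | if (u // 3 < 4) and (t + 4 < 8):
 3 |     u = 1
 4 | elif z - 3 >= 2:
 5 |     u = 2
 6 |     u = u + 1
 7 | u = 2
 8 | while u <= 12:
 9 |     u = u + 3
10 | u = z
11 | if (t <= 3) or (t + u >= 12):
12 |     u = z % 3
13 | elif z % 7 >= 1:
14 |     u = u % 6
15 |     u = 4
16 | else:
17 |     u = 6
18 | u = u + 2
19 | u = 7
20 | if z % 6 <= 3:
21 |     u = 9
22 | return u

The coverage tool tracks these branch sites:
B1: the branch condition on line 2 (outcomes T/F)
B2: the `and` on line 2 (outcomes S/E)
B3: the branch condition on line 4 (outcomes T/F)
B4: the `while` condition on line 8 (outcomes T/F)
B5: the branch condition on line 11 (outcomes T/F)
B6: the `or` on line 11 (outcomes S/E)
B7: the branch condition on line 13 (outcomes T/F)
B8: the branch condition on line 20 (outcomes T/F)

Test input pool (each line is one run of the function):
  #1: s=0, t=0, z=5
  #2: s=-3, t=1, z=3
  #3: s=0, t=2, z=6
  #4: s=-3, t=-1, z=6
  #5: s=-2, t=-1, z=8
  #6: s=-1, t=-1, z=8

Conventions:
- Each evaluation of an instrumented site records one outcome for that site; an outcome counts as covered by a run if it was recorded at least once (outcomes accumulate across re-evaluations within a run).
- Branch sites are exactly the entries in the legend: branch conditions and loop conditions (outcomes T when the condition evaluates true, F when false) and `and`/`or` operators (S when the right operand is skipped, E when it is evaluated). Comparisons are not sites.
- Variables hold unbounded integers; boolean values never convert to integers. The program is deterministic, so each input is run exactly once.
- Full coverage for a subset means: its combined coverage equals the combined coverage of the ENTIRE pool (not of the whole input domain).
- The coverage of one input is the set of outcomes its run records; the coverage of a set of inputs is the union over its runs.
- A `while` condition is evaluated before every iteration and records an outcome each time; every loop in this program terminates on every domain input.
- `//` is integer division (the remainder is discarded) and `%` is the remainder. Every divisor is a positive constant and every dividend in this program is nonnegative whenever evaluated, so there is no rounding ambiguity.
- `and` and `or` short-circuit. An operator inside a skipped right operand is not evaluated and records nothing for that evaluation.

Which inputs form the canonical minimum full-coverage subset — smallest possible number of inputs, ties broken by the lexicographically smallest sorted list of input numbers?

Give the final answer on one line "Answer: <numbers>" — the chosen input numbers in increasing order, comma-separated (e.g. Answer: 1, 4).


input #1 (s=0, t=0, z=5): covers B1=T, B2=E, B4=T, B4=F, B5=T, B6=S, B8=F
input #2 (s=-3, t=1, z=3): covers B1=T, B2=E, B4=T, B4=F, B5=T, B6=S, B8=T
input #3 (s=0, t=2, z=6): covers B1=F, B2=S, B3=T, B4=T, B4=F, B5=T, B6=S, B8=T
input #4 (s=-3, t=-1, z=6): covers B1=F, B2=S, B3=T, B4=T, B4=F, B5=T, B6=S, B8=T
input #5 (s=-2, t=-1, z=8): covers B1=F, B2=S, B3=T, B4=T, B4=F, B5=T, B6=S, B8=T
input #6 (s=-1, t=-1, z=8): covers B1=F, B2=S, B3=T, B4=T, B4=F, B5=T, B6=S, B8=T
the full pool covers 11 outcomes: B1=T, B1=F, B2=S, B2=E, B3=T, B4=T, B4=F, B5=T, B6=S, B8=T, B8=F
checked all size-1 subsets: none covers 11 outcomes (max 8/11)
inputs {1, 3} (size 2) cover everything; no size-2 subset with a lexicographically smaller index list covers all 11
Answer: 1, 3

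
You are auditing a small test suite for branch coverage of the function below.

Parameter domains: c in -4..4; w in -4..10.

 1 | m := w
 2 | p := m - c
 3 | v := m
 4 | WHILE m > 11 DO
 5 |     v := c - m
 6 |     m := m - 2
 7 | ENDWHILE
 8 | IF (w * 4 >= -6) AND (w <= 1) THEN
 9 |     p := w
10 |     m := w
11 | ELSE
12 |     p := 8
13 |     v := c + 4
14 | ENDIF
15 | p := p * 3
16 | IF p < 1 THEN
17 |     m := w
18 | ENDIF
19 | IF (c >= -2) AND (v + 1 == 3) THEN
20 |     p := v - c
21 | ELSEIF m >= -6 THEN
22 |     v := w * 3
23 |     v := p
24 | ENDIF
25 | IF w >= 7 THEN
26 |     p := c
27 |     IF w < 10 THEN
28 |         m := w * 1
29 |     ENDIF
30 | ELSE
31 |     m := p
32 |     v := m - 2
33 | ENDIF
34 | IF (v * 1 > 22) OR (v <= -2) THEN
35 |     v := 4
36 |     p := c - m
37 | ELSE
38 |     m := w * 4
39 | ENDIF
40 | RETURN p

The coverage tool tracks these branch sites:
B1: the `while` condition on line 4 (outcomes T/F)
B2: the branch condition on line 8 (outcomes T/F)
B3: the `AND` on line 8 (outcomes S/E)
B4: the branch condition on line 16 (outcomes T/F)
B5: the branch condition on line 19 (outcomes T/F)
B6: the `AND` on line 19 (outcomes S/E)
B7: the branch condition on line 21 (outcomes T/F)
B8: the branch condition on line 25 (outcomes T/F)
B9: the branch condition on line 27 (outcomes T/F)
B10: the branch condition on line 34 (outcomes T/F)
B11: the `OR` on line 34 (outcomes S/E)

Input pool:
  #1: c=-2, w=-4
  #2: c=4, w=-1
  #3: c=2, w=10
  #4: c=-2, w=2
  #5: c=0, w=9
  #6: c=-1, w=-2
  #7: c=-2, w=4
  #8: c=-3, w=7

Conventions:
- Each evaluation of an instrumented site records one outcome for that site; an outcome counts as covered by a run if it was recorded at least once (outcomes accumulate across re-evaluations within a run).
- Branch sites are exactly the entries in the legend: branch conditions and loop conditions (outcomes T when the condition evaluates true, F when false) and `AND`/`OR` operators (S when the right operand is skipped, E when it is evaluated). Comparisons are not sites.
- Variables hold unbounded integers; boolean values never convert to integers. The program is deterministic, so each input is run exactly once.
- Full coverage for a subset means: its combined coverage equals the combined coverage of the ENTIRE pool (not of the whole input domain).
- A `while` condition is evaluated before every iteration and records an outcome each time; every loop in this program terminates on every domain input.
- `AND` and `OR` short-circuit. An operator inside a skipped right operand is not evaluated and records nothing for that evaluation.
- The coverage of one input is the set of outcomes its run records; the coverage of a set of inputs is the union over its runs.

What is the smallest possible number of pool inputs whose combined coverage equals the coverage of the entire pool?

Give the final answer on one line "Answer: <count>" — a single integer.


input #1 (c=-2, w=-4): events B1->F, B3->S, B2->F, B4->F, B6->E, B5->T, B8->F, B11->E, B10->F; covers B1=F, B2=F, B3=S, B4=F, B5=T, B6=E, B8=F, B10=F, B11=E
input #2 (c=4, w=-1): events B1->F, B3->E, B2->T, B4->T, B6->E, B5->F, B7->T, B8->F, B11->E, B10->T; covers B1=F, B2=T, B3=E, B4=T, B5=F, B6=E, B7=T, B8=F, B10=T, B11=E
input #3 (c=2, w=10): events B1->F, B3->E, B2->F, B4->F, B6->E, B5->F, B7->T, B8->T, B9->F, B11->S, B10->T; covers B1=F, B2=F, B3=E, B4=F, B5=F, B6=E, B7=T, B8=T, B9=F, B10=T, B11=S
input #4 (c=-2, w=2): events B1->F, B3->E, B2->F, B4->F, B6->E, B5->T, B8->F, B11->E, B10->F; covers B1=F, B2=F, B3=E, B4=F, B5=T, B6=E, B8=F, B10=F, B11=E
input #5 (c=0, w=9): events B1->F, B3->E, B2->F, B4->F, B6->E, B5->F, B7->T, B8->T, B9->T, B11->S, B10->T; covers B1=F, B2=F, B3=E, B4=F, B5=F, B6=E, B7=T, B8=T, B9=T, B10=T, B11=S
input #6 (c=-1, w=-2): events B1->F, B3->S, B2->F, B4->F, B6->E, B5->F, B7->T, B8->F, B11->E, B10->F; covers B1=F, B2=F, B3=S, B4=F, B5=F, B6=E, B7=T, B8=F, B10=F, B11=E
input #7 (c=-2, w=4): events B1->F, B3->E, B2->F, B4->F, B6->E, B5->T, B8->F, B11->E, B10->F; covers B1=F, B2=F, B3=E, B4=F, B5=T, B6=E, B8=F, B10=F, B11=E
input #8 (c=-3, w=7): events B1->F, B3->E, B2->F, B4->F, B6->S, B5->F, B7->T, B8->T, B9->T, B11->S, B10->T; covers B1=F, B2=F, B3=E, B4=F, B5=F, B6=S, B7=T, B8=T, B9=T, B10=T, B11=S
pool-wide coverage (20 outcomes): B1=F, B2=T, B2=F, B3=S, B3=E, B4=T, B4=F, B5=T, B5=F, B6=S, B6=E, B7=T, B8=T, B8=F, B9=T, B9=F, B10=T, B10=F, B11=S, B11=E
no size-1 subset reaches all 20 outcomes (best union: 11/20)
no size-2 subset reaches all 20 outcomes (best union: 17/20)
no size-3 subset reaches all 20 outcomes (best union: 19/20)
inputs {1, 2, 3, 8} (size 4) cover everything; no size-4 subset with a lexicographically smaller index list covers all 20
Answer: 4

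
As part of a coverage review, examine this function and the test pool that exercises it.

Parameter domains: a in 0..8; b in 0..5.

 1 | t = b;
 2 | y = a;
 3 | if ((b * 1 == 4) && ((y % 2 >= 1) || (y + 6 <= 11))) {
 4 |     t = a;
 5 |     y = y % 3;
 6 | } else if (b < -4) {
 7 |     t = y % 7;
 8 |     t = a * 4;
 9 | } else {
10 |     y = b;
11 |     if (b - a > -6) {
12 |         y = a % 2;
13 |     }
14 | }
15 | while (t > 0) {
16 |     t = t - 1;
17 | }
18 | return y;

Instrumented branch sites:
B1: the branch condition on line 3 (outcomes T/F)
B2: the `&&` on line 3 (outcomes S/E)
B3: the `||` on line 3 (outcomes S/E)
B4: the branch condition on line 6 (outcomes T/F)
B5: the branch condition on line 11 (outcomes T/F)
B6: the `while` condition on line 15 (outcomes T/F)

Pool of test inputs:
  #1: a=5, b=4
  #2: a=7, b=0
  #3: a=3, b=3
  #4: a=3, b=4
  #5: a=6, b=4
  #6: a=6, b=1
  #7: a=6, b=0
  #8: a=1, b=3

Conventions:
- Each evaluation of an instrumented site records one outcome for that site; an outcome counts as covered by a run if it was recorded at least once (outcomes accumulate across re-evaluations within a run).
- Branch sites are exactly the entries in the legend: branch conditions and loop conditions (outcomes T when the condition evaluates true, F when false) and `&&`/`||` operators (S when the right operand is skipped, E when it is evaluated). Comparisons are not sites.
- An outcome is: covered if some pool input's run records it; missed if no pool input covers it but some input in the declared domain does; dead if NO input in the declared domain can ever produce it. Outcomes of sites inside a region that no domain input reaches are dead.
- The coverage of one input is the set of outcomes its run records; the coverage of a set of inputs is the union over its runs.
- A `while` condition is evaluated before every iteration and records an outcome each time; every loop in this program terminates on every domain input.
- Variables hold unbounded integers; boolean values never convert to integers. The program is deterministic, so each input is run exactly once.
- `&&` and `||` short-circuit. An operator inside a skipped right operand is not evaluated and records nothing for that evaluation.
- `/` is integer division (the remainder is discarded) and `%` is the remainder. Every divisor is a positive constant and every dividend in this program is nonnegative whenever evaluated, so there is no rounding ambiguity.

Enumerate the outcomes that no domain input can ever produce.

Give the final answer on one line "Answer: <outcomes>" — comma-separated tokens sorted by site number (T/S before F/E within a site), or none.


checking every outcome against all 54 domain inputs:
  B4=T: no domain input ever produces it -> dead
  reachable outcomes have witnesses, e.g. B1=T (e.g. a=0, b=4), B1=F (e.g. a=0, b=0), B2=S (e.g. a=0, b=0), B2=E (e.g. a=0, b=4)
Answer: B4=T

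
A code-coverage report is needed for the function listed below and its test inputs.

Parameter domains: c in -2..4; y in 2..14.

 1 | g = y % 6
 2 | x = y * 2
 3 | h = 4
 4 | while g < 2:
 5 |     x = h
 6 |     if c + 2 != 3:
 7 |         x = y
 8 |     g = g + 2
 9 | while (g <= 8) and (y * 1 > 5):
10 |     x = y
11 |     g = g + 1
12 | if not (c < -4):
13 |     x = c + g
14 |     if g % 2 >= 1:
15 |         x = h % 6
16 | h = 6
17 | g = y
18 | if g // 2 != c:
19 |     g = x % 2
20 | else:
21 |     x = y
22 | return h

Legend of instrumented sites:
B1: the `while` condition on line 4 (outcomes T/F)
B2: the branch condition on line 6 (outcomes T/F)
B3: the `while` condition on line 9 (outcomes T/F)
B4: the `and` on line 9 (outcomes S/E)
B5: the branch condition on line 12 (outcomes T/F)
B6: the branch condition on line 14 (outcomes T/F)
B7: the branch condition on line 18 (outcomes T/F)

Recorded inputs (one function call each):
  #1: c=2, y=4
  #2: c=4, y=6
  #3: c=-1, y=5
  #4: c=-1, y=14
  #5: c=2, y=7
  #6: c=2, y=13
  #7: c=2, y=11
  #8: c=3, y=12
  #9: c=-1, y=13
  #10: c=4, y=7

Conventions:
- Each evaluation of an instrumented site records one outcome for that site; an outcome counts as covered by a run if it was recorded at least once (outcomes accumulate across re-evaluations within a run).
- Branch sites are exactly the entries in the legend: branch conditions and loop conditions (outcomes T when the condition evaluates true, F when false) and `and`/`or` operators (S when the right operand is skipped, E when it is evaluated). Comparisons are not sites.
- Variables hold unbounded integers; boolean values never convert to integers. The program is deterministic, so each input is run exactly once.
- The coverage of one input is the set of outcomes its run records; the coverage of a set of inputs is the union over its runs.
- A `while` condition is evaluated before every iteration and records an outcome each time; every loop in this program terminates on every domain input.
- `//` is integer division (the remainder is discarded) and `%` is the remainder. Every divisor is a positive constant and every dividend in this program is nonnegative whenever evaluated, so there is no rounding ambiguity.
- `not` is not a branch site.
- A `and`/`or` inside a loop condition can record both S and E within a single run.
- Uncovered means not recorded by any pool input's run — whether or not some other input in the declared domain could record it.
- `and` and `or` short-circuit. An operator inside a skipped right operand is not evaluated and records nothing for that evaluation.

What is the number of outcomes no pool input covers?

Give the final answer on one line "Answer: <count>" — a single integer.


run #1 (c=2, y=4) runs B1->F, B4->E, B3->F, B5->T, B6->F, B7->F; records B1=F, B3=F, B4=E, B5=T, B6=F, B7=F
run #2 (c=4, y=6) runs B1->T, B2->T, B1->F, B4->E, B3->T, B4->E, B3->T, B4->E, B3->T, B4->E, B3->T, B4->E, B3->T, B4->E, ...; records B1=T, B1=F, B2=T, B3=T, B3=F, B4=S, B4=E, B5=T, B6=T, B7=T
run #3 (c=-1, y=5) runs B1->F, B4->E, B3->F, B5->T, B6->T, B7->T; records B1=F, B3=F, B4=E, B5=T, B6=T, B7=T
run #4 (c=-1, y=14) runs B1->F, B4->E, B3->T, B4->E, B3->T, B4->E, B3->T, B4->E, B3->T, B4->E, B3->T, B4->E, B3->T, B4->E, ...; records B1=F, B3=T, B3=F, B4=S, B4=E, B5=T, B6=T, B7=T
run #5 (c=2, y=7) runs B1->T, B2->T, B1->F, B4->E, B3->T, B4->E, B3->T, B4->E, B3->T, B4->E, B3->T, B4->E, B3->T, B4->E, ...; records B1=T, B1=F, B2=T, B3=T, B3=F, B4=S, B4=E, B5=T, B6=T, B7=T
run #6 (c=2, y=13) runs B1->T, B2->T, B1->F, B4->E, B3->T, B4->E, B3->T, B4->E, B3->T, B4->E, B3->T, B4->E, B3->T, B4->E, ...; records B1=T, B1=F, B2=T, B3=T, B3=F, B4=S, B4=E, B5=T, B6=T, B7=T
run #7 (c=2, y=11) runs B1->F, B4->E, B3->T, B4->E, B3->T, B4->E, B3->T, B4->E, B3->T, B4->S, B3->F, B5->T, B6->T, B7->T; records B1=F, B3=T, B3=F, B4=S, B4=E, B5=T, B6=T, B7=T
run #8 (c=3, y=12) runs B1->T, B2->T, B1->F, B4->E, B3->T, B4->E, B3->T, B4->E, B3->T, B4->E, B3->T, B4->E, B3->T, B4->E, ...; records B1=T, B1=F, B2=T, B3=T, B3=F, B4=S, B4=E, B5=T, B6=T, B7=T
run #9 (c=-1, y=13) runs B1->T, B2->T, B1->F, B4->E, B3->T, B4->E, B3->T, B4->E, B3->T, B4->E, B3->T, B4->E, B3->T, B4->E, ...; records B1=T, B1=F, B2=T, B3=T, B3=F, B4=S, B4=E, B5=T, B6=T, B7=T
run #10 (c=4, y=7) runs B1->T, B2->T, B1->F, B4->E, B3->T, B4->E, B3->T, B4->E, B3->T, B4->E, B3->T, B4->E, B3->T, B4->E, ...; records B1=T, B1=F, B2=T, B3=T, B3=F, B4=S, B4=E, B5=T, B6=T, B7=T
union over the pool: B1=T, B1=F, B2=T, B3=T, B3=F, B4=S, B4=E, B5=T, B6=T, B6=F, B7=T, B7=F
uncovered (2 of 14): B2=F, B5=F
Answer: 2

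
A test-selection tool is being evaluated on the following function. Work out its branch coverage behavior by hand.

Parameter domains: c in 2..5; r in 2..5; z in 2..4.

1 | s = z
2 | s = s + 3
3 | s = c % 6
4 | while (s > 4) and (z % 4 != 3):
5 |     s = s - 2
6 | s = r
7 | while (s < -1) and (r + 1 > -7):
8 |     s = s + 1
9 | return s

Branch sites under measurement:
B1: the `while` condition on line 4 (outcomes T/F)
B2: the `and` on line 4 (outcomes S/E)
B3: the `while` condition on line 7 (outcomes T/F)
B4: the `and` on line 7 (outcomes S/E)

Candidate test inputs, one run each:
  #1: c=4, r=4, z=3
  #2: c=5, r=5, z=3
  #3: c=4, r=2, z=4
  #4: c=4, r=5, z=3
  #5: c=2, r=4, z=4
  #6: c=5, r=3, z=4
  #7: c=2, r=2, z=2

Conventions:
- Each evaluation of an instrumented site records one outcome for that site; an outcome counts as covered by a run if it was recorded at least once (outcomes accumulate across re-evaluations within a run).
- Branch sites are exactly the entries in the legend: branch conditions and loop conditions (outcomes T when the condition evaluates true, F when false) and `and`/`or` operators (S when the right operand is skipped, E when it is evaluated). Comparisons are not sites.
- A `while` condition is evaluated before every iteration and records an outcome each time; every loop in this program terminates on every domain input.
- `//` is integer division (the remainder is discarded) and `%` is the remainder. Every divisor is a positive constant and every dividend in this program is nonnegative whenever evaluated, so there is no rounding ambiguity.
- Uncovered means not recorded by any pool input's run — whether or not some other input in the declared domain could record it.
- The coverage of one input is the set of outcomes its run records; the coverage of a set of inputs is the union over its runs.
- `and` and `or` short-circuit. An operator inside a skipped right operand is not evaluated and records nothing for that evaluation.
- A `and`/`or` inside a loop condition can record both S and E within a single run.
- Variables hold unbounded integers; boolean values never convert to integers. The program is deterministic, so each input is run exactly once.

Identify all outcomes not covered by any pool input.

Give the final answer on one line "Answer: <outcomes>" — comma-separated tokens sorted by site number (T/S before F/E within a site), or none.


input #1 (c=4, r=4, z=3): covers B1=F, B2=S, B3=F, B4=S
input #2 (c=5, r=5, z=3): covers B1=F, B2=E, B3=F, B4=S
input #3 (c=4, r=2, z=4): covers B1=F, B2=S, B3=F, B4=S
input #4 (c=4, r=5, z=3): covers B1=F, B2=S, B3=F, B4=S
input #5 (c=2, r=4, z=4): covers B1=F, B2=S, B3=F, B4=S
input #6 (c=5, r=3, z=4): covers B1=T, B1=F, B2=S, B2=E, B3=F, B4=S
input #7 (c=2, r=2, z=2): covers B1=F, B2=S, B3=F, B4=S
union over the pool: B1=T, B1=F, B2=S, B2=E, B3=F, B4=S
uncovered (2 of 8): B3=T, B4=E
Answer: B3=T, B4=E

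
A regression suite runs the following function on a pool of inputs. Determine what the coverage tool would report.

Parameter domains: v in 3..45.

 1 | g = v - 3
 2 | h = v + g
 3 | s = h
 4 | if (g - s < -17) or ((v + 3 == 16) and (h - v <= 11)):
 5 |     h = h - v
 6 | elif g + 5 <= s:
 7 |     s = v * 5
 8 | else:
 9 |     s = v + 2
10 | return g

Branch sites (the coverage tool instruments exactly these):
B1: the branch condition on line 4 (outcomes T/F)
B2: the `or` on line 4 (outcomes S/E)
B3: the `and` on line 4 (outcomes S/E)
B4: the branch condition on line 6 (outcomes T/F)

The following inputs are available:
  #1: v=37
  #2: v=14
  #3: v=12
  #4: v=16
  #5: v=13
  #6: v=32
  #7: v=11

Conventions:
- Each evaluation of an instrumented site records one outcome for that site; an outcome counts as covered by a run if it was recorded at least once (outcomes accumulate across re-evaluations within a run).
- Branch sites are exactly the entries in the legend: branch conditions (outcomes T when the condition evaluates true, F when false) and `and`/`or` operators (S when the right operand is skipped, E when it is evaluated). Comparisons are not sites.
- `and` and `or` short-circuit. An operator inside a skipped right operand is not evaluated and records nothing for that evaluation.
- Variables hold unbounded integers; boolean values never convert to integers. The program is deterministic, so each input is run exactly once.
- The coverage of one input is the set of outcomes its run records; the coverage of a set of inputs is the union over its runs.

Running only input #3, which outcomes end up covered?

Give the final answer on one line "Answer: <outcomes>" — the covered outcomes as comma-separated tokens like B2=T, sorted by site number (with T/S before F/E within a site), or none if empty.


Tracing the run of input #3 (v=12):
  B2->E, B3->S, B1->F, B4->T
distinct outcomes covered: B1=F, B2=E, B3=S, B4=T
Answer: B1=F, B2=E, B3=S, B4=T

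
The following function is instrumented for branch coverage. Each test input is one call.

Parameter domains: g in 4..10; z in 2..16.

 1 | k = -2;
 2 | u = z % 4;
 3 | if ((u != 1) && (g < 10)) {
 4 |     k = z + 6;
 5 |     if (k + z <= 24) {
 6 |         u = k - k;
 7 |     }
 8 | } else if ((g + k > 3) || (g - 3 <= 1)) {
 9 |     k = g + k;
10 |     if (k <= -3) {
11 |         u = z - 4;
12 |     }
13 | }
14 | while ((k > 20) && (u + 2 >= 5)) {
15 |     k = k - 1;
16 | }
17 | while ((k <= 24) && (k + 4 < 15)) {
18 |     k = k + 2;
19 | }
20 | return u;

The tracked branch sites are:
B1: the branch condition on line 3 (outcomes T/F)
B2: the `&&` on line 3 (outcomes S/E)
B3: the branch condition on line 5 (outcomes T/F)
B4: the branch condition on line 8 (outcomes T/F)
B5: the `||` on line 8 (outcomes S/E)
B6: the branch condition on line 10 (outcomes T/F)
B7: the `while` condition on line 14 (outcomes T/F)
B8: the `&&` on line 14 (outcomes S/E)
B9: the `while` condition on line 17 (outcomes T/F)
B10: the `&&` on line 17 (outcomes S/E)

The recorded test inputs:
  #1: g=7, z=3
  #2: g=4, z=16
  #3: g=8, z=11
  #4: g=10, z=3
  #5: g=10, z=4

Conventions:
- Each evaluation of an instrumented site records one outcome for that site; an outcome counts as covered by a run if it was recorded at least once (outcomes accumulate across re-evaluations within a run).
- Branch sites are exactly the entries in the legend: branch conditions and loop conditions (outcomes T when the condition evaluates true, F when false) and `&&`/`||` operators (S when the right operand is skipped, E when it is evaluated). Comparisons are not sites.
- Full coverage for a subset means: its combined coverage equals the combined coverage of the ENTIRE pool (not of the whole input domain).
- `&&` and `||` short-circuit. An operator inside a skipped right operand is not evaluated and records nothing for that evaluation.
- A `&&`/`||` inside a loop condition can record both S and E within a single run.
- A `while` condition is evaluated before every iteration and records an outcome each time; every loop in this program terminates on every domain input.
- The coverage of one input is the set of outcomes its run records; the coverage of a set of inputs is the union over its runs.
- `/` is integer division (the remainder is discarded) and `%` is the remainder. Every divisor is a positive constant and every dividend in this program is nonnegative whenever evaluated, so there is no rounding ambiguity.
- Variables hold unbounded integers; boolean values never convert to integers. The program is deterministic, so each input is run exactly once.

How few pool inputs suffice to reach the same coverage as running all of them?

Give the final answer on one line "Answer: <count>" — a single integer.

input #1 (g=7, z=3): events B2->E, B1->T, B3->T, B8->S, B7->F, B10->E, B9->T, B10->E, B9->F; covers B1=T, B2=E, B3=T, B7=F, B8=S, B9=T, B9=F, B10=E
input #2 (g=4, z=16): events B2->E, B1->T, B3->F, B8->E, B7->F, B10->E, B9->F; covers B1=T, B2=E, B3=F, B7=F, B8=E, B9=F, B10=E
input #3 (g=8, z=11): events B2->E, B1->T, B3->F, B8->S, B7->F, B10->E, B9->F; covers B1=T, B2=E, B3=F, B7=F, B8=S, B9=F, B10=E
input #4 (g=10, z=3): events B2->E, B1->F, B5->S, B4->T, B6->F, B8->S, B7->F, B10->E, B9->T, B10->E, B9->T, B10->E, B9->F; covers B1=F, B2=E, B4=T, B5=S, B6=F, B7=F, B8=S, B9=T, B9=F, B10=E
input #5 (g=10, z=4): events B2->E, B1->F, B5->S, B4->T, B6->F, B8->S, B7->F, B10->E, B9->T, B10->E, B9->T, B10->E, B9->F; covers B1=F, B2=E, B4=T, B5=S, B6=F, B7=F, B8=S, B9=T, B9=F, B10=E
union over all inputs: B1=T, B1=F, B2=E, B3=T, B3=F, B4=T, B5=S, B6=F, B7=F, B8=S, B8=E, B9=T, B9=F, B10=E (14 outcomes)
no size-1 subset reaches all 14 outcomes (best union: 10/14)
no size-2 subset reaches all 14 outcomes (best union: 13/14)
at size 3, {1, 2, 4} reaches all 14 outcomes; every lexicographically earlier size-3 subset fails

Answer: 3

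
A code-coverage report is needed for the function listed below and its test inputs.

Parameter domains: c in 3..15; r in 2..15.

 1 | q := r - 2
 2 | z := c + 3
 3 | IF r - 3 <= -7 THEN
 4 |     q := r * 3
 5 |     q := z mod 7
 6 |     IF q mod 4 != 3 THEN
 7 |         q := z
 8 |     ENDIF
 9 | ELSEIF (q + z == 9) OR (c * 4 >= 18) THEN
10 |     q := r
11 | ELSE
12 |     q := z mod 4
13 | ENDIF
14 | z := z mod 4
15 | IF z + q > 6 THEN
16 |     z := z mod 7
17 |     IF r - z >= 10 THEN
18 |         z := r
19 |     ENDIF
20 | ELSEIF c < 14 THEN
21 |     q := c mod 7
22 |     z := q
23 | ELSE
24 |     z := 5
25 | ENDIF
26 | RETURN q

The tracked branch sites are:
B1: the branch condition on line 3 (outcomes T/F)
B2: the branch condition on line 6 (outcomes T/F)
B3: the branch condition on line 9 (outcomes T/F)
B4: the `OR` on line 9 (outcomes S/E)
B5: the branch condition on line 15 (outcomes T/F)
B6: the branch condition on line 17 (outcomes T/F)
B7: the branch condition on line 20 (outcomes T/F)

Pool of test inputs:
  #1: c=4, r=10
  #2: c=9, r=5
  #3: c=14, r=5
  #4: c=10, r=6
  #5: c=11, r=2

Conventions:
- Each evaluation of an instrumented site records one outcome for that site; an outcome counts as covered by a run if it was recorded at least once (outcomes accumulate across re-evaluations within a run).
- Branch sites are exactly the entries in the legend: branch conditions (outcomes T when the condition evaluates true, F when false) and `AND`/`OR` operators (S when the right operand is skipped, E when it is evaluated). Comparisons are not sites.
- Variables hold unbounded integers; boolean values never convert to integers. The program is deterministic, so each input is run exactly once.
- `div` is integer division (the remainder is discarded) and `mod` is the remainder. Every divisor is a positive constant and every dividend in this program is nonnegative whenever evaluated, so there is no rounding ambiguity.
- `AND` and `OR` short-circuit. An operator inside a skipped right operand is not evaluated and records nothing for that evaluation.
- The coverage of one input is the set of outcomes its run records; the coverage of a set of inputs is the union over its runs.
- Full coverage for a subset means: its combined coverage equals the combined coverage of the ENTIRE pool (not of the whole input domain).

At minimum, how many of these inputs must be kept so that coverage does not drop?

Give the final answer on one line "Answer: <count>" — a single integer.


input #1 (c=4, r=10): covers B1=F, B3=F, B4=E, B5=F, B7=T
input #2 (c=9, r=5): covers B1=F, B3=T, B4=E, B5=F, B7=T
input #3 (c=14, r=5): covers B1=F, B3=T, B4=E, B5=F, B7=F
input #4 (c=10, r=6): covers B1=F, B3=T, B4=E, B5=T, B6=F
input #5 (c=11, r=2): covers B1=F, B3=T, B4=E, B5=F, B7=T
the full pool covers 9 outcomes: B1=F, B3=T, B3=F, B4=E, B5=T, B5=F, B6=F, B7=T, B7=F
size 1 is not enough: best union over all size-1 subsets is 5/9
size 2 is not enough: best union over all size-2 subsets is 8/9
the canonical winner is {1, 3, 4}: size 3, full 9-outcome coverage, earliest index list among size-3 covers
Answer: 3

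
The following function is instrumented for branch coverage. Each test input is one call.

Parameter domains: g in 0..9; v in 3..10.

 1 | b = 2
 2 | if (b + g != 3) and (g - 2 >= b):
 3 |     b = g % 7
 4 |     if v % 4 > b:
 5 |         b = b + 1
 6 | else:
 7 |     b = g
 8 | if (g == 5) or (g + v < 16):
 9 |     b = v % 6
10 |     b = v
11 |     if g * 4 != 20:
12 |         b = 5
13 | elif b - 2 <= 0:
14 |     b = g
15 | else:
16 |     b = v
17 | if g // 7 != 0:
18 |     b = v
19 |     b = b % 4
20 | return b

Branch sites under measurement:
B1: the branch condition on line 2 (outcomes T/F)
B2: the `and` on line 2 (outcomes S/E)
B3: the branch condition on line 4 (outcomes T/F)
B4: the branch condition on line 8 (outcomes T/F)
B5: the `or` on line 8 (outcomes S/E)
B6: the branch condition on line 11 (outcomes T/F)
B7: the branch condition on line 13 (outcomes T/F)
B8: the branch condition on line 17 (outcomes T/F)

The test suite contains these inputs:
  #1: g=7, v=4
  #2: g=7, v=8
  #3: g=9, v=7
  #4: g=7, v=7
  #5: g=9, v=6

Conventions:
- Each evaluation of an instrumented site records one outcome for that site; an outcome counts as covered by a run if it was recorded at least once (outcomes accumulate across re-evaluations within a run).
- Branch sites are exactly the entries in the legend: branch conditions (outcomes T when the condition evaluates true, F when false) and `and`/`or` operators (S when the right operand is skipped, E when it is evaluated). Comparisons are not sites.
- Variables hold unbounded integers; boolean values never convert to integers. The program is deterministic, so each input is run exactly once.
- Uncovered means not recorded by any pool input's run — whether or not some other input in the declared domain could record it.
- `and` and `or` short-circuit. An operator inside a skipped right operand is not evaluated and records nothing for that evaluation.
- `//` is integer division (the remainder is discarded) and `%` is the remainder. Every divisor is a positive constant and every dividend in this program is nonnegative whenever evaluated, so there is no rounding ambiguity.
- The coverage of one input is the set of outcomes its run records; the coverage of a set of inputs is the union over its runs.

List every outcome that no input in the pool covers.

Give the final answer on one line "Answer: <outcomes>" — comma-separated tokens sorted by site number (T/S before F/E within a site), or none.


run #1 (g=7, v=4) runs B2->E, B1->T, B3->F, B5->E, B4->T, B6->T, B8->T; records B1=T, B2=E, B3=F, B4=T, B5=E, B6=T, B8=T
run #2 (g=7, v=8) runs B2->E, B1->T, B3->F, B5->E, B4->T, B6->T, B8->T; records B1=T, B2=E, B3=F, B4=T, B5=E, B6=T, B8=T
run #3 (g=9, v=7) runs B2->E, B1->T, B3->T, B5->E, B4->F, B7->F, B8->T; records B1=T, B2=E, B3=T, B4=F, B5=E, B7=F, B8=T
run #4 (g=7, v=7) runs B2->E, B1->T, B3->T, B5->E, B4->T, B6->T, B8->T; records B1=T, B2=E, B3=T, B4=T, B5=E, B6=T, B8=T
run #5 (g=9, v=6) runs B2->E, B1->T, B3->F, B5->E, B4->T, B6->T, B8->T; records B1=T, B2=E, B3=F, B4=T, B5=E, B6=T, B8=T
union over the pool: B1=T, B2=E, B3=T, B3=F, B4=T, B4=F, B5=E, B6=T, B7=F, B8=T
uncovered (6 of 16): B1=F, B2=S, B5=S, B6=F, B7=T, B8=F
Answer: B1=F, B2=S, B5=S, B6=F, B7=T, B8=F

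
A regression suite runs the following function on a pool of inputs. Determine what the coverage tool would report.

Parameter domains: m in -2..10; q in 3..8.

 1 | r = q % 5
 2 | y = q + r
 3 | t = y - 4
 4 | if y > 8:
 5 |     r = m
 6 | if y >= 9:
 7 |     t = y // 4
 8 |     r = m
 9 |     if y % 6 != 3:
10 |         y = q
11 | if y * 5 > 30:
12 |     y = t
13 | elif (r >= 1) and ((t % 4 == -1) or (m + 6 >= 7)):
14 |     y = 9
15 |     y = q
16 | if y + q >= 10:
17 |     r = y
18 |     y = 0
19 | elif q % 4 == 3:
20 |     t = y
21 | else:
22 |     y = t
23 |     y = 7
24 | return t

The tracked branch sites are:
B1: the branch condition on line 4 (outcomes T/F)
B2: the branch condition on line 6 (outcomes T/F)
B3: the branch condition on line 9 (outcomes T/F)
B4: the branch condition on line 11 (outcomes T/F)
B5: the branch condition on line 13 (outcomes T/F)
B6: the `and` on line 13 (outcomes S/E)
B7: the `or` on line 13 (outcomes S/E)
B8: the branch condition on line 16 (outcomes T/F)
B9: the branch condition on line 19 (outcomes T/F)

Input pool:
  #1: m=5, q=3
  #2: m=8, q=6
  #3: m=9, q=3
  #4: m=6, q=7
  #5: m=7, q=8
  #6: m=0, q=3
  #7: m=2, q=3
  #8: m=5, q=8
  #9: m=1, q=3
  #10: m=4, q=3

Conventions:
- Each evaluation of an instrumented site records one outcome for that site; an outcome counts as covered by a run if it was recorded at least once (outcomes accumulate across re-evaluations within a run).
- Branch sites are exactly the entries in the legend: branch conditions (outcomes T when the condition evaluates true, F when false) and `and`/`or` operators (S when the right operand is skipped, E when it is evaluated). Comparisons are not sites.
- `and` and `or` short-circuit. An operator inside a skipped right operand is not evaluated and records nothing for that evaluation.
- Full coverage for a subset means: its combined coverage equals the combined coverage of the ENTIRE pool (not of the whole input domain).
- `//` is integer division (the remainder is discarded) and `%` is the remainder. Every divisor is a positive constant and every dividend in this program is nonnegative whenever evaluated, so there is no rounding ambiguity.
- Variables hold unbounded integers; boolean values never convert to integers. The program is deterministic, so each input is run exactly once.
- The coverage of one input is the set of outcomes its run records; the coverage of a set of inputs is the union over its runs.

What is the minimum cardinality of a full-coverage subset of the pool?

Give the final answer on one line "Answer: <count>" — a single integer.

input #1 (m=5, q=3): events B1->F, B2->F, B4->F, B6->E, B7->E, B5->T, B8->F, B9->T; covers B1=F, B2=F, B4=F, B5=T, B6=E, B7=E, B8=F, B9=T
input #2 (m=8, q=6): events B1->F, B2->F, B4->T, B8->F, B9->F; covers B1=F, B2=F, B4=T, B8=F, B9=F
input #3 (m=9, q=3): events B1->F, B2->F, B4->F, B6->E, B7->E, B5->T, B8->F, B9->T; covers B1=F, B2=F, B4=F, B5=T, B6=E, B7=E, B8=F, B9=T
input #4 (m=6, q=7): events B1->T, B2->T, B3->F, B4->T, B8->F, B9->T; covers B1=T, B2=T, B3=F, B4=T, B8=F, B9=T
input #5 (m=7, q=8): events B1->T, B2->T, B3->T, B4->T, B8->T; covers B1=T, B2=T, B3=T, B4=T, B8=T
input #6 (m=0, q=3): events B1->F, B2->F, B4->F, B6->E, B7->E, B5->F, B8->F, B9->T; covers B1=F, B2=F, B4=F, B5=F, B6=E, B7=E, B8=F, B9=T
input #7 (m=2, q=3): events B1->F, B2->F, B4->F, B6->E, B7->E, B5->T, B8->F, B9->T; covers B1=F, B2=F, B4=F, B5=T, B6=E, B7=E, B8=F, B9=T
input #8 (m=5, q=8): events B1->T, B2->T, B3->T, B4->T, B8->T; covers B1=T, B2=T, B3=T, B4=T, B8=T
input #9 (m=1, q=3): events B1->F, B2->F, B4->F, B6->E, B7->E, B5->T, B8->F, B9->T; covers B1=F, B2=F, B4=F, B5=T, B6=E, B7=E, B8=F, B9=T
input #10 (m=4, q=3): events B1->F, B2->F, B4->F, B6->E, B7->E, B5->T, B8->F, B9->T; covers B1=F, B2=F, B4=F, B5=T, B6=E, B7=E, B8=F, B9=T
pool-wide coverage (16 outcomes): B1=T, B1=F, B2=T, B2=F, B3=T, B3=F, B4=T, B4=F, B5=T, B5=F, B6=E, B7=E, B8=T, B8=F, B9=T, B9=F
checked all size-1 subsets: none covers 16 outcomes (max 8/16)
checked all size-2 subsets: none covers 16 outcomes (max 13/16)
checked all size-3 subsets: none covers 16 outcomes (max 14/16)
checked all size-4 subsets: none covers 16 outcomes (max 15/16)
inputs {1, 2, 4, 5, 6} (size 5) cover everything; no size-5 subset with a lexicographically smaller index list covers all 16

Answer: 5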